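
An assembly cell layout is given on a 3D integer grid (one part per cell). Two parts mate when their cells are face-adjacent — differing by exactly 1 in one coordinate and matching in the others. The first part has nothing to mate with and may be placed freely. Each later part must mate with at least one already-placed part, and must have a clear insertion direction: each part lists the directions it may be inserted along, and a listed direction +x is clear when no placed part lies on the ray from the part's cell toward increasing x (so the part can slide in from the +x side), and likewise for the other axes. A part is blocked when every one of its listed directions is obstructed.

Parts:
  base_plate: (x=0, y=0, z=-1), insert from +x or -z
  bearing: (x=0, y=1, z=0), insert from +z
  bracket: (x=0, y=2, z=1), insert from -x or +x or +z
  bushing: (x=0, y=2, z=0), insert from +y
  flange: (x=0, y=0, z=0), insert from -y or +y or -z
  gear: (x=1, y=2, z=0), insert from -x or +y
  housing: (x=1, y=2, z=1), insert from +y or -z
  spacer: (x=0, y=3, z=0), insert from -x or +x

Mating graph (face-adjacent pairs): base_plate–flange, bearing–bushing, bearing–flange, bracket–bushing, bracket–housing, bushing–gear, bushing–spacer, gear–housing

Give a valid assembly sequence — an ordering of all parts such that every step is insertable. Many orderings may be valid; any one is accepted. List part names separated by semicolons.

bracket; bushing; housing; bearing; spacer; gear; flange; base_plate

1. bracket@(0, 2, 1) [-x clear] — {bracket}
2. bushing@(0, 2, 0) [+y clear] — {bracket, bushing}
3. housing@(1, 2, 1) [+y clear] — {bracket, bushing, housing}
4. bearing@(0, 1, 0) [+z clear] — {bearing, bracket, bushing, housing}
5. spacer@(0, 3, 0) [-x clear] — {bearing, bracket, bushing, housing, spacer}
6. gear@(1, 2, 0) [+y clear] — {bearing, bracket, bushing, gear, housing, spacer}
7. flange@(0, 0, 0) [-y clear] — {bearing, bracket, bushing, flange, gear, housing, spacer}
8. base_plate@(0, 0, -1) [+x clear] — {base_plate, bearing, bracket, bushing, flange, gear, housing, spacer}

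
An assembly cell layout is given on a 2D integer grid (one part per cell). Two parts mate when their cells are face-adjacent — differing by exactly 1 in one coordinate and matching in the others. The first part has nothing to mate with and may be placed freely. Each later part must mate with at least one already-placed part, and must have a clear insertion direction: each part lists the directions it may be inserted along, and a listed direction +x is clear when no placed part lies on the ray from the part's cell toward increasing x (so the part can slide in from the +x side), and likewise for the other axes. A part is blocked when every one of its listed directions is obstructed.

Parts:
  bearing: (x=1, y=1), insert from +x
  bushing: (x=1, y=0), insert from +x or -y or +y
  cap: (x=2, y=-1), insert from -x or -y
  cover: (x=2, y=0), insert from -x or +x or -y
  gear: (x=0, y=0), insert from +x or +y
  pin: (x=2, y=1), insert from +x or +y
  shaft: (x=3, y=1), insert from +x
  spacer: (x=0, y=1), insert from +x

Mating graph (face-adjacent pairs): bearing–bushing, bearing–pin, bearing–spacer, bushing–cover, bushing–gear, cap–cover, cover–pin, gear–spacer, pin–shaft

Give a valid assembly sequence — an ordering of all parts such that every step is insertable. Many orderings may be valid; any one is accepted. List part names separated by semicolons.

1. bushing@(1, 0) [+x clear] — {bushing}
2. gear@(0, 0) [+y clear] — {bushing, gear}
3. spacer@(0, 1) [+x clear] — {bushing, gear, spacer}
4. bearing@(1, 1) [+x clear] — {bearing, bushing, gear, spacer}
5. pin@(2, 1) [+x clear] — {bearing, bushing, gear, pin, spacer}
6. shaft@(3, 1) [+x clear] — {bearing, bushing, gear, pin, shaft, spacer}
7. cover@(2, 0) [+x clear] — {bearing, bushing, cover, gear, pin, shaft, spacer}
8. cap@(2, -1) [-x clear] — {bearing, bushing, cap, cover, gear, pin, shaft, spacer}

bushing; gear; spacer; bearing; pin; shaft; cover; cap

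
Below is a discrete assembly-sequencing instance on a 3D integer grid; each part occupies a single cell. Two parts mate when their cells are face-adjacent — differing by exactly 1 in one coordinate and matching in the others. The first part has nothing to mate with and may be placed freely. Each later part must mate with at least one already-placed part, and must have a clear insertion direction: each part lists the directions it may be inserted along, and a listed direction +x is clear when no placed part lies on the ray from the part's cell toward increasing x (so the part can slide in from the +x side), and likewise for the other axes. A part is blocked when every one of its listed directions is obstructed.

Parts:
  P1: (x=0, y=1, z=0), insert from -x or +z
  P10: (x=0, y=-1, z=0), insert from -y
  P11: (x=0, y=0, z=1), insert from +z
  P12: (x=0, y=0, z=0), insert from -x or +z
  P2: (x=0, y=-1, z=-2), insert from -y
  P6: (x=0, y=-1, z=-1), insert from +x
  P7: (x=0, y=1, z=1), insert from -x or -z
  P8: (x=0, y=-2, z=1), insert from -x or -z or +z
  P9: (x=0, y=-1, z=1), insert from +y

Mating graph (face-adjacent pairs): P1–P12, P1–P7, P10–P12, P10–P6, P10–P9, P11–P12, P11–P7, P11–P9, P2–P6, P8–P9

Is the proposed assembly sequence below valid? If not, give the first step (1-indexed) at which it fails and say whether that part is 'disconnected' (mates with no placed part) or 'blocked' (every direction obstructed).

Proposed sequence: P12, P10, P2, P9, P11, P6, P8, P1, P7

Invalid at step 3 (disconnected)

1. P12@(0, 0, 0) [-x clear] — {P12}
2. P10@(0, -1, 0) [-y clear] — {P10, P12}
3. P2@(0, -1, -2) — no placed neighbour ⇒ disconnected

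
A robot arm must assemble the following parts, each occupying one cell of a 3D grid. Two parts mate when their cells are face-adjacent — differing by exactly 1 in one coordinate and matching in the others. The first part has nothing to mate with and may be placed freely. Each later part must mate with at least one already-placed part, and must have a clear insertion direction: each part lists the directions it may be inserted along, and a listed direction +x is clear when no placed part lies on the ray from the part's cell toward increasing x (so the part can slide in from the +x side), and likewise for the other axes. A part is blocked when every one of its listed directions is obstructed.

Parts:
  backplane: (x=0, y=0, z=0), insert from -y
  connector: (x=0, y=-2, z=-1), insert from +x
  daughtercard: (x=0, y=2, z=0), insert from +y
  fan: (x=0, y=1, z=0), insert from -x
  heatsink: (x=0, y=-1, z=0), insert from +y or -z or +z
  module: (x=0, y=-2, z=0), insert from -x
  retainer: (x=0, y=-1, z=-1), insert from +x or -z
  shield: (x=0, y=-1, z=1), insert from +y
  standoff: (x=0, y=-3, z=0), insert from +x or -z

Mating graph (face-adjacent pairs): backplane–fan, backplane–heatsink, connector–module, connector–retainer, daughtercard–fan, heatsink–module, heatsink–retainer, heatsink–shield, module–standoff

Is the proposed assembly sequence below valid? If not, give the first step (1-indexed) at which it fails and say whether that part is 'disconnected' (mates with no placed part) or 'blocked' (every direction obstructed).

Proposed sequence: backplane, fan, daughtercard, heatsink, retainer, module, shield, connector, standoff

1. backplane@(0, 0, 0) [-y clear] — {backplane}
2. fan@(0, 1, 0) [-x clear] — {backplane, fan}
3. daughtercard@(0, 2, 0) [+y clear] — {backplane, daughtercard, fan}
4. heatsink@(0, -1, 0) [-z clear] — {backplane, daughtercard, fan, heatsink}
5. retainer@(0, -1, -1) [+x clear] — {backplane, daughtercard, fan, heatsink, retainer}
6. module@(0, -2, 0) [-x clear] — {backplane, daughtercard, fan, heatsink, module, retainer}
7. shield@(0, -1, 1) [+y clear] — {backplane, daughtercard, fan, heatsink, module, retainer, shield}
8. connector@(0, -2, -1) [+x clear] — {backplane, connector, daughtercard, fan, heatsink, module, retainer, shield}
9. standoff@(0, -3, 0) [+x clear] — {backplane, connector, daughtercard, fan, heatsink, module, retainer, shield, standoff}

Valid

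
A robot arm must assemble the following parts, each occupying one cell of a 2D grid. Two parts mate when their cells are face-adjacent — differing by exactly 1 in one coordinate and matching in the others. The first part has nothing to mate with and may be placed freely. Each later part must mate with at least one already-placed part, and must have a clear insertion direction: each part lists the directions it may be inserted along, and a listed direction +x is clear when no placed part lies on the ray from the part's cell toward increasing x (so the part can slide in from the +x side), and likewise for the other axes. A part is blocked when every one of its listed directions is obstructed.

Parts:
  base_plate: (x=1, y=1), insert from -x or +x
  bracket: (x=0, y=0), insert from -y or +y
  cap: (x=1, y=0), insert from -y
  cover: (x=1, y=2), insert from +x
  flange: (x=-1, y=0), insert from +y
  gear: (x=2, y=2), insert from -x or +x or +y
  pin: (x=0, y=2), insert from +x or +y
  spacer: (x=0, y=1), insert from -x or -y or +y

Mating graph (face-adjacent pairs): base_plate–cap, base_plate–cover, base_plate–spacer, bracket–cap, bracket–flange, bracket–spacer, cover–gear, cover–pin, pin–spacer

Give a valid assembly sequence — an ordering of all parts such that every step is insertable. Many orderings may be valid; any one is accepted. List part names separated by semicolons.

pin; cover; spacer; base_plate; gear; cap; bracket; flange

1. pin@(0, 2) [+x clear] — {pin}
2. cover@(1, 2) [+x clear] — {cover, pin}
3. spacer@(0, 1) [-x clear] — {cover, pin, spacer}
4. base_plate@(1, 1) [+x clear] — {base_plate, cover, pin, spacer}
5. gear@(2, 2) [+x clear] — {base_plate, cover, gear, pin, spacer}
6. cap@(1, 0) [-y clear] — {base_plate, cap, cover, gear, pin, spacer}
7. bracket@(0, 0) [-y clear] — {base_plate, bracket, cap, cover, gear, pin, spacer}
8. flange@(-1, 0) [+y clear] — {base_plate, bracket, cap, cover, flange, gear, pin, spacer}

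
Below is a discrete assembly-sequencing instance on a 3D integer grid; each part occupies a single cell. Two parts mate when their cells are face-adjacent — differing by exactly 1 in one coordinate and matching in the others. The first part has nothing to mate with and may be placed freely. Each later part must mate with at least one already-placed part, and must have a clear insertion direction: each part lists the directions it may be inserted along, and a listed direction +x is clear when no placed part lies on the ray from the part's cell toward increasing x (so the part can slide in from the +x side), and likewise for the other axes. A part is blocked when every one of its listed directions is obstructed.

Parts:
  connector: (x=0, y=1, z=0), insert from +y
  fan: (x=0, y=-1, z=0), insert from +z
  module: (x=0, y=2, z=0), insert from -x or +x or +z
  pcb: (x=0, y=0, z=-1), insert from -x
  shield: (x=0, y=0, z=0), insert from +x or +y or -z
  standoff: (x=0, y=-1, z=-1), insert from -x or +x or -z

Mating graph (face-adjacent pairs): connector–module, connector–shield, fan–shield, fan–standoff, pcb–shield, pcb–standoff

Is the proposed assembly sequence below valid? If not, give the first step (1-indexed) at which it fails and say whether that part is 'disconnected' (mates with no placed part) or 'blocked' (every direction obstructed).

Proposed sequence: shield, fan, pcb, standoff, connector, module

1. shield@(0, 0, 0) [+x clear] — {shield}
2. fan@(0, -1, 0) [+z clear] — {fan, shield}
3. pcb@(0, 0, -1) [-x clear] — {fan, pcb, shield}
4. standoff@(0, -1, -1) [-x clear] — {fan, pcb, shield, standoff}
5. connector@(0, 1, 0) [+y clear] — {connector, fan, pcb, shield, standoff}
6. module@(0, 2, 0) [-x clear] — {connector, fan, module, pcb, shield, standoff}

Valid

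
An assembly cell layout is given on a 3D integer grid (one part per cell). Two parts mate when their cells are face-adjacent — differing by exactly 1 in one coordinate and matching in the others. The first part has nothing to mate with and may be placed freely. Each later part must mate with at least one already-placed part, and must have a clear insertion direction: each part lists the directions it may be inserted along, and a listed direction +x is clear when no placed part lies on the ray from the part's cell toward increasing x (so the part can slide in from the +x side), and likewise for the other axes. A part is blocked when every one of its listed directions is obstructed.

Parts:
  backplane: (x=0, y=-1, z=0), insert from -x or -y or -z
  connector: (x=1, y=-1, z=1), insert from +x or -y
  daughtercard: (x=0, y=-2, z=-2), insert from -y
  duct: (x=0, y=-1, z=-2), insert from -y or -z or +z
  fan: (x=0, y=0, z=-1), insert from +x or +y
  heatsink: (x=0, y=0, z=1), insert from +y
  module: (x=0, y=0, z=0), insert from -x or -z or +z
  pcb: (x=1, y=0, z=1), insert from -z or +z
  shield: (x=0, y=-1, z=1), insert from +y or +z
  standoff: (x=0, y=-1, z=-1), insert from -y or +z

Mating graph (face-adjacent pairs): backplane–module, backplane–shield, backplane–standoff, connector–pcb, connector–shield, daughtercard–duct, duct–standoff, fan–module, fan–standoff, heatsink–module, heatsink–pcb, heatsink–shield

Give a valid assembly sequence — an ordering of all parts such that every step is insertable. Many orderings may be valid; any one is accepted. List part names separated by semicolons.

1. fan@(0, 0, -1) [+x clear] — {fan}
2. standoff@(0, -1, -1) [-y clear] — {fan, standoff}
3. backplane@(0, -1, 0) [-x clear] — {backplane, fan, standoff}
4. module@(0, 0, 0) [-x clear] — {backplane, fan, module, standoff}
5. heatsink@(0, 0, 1) [+y clear] — {backplane, fan, heatsink, module, standoff}
6. pcb@(1, 0, 1) [-z clear] — {backplane, fan, heatsink, module, pcb, standoff}
7. shield@(0, -1, 1) [+z clear] — {backplane, fan, heatsink, module, pcb, shield, standoff}
8. connector@(1, -1, 1) [+x clear] — {backplane, connector, fan, heatsink, module, pcb, shield, standoff}
9. duct@(0, -1, -2) [-y clear] — {backplane, connector, duct, fan, heatsink, module, pcb, shield, standoff}
10. daughtercard@(0, -2, -2) [-y clear] — {backplane, connector, daughtercard, duct, fan, heatsink, module, pcb, shield, standoff}

fan; standoff; backplane; module; heatsink; pcb; shield; connector; duct; daughtercard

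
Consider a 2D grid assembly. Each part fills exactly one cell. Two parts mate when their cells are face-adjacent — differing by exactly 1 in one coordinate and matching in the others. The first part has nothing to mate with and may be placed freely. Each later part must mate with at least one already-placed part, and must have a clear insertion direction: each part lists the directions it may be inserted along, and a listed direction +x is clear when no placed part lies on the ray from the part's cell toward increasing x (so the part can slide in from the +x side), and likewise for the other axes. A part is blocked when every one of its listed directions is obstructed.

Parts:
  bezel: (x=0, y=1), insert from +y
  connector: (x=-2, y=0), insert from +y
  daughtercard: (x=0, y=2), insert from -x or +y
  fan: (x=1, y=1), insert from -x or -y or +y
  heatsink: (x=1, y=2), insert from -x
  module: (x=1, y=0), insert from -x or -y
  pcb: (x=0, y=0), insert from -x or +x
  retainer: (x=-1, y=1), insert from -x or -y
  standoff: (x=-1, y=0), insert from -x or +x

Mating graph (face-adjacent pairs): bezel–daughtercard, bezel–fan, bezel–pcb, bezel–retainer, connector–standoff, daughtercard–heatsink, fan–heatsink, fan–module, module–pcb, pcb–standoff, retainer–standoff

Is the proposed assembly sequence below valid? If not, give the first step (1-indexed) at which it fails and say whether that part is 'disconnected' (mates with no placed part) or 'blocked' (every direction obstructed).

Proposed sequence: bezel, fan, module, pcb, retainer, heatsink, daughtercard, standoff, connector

Valid

1. bezel@(0, 1) [+y clear] — {bezel}
2. fan@(1, 1) [-y clear] — {bezel, fan}
3. module@(1, 0) [-x clear] — {bezel, fan, module}
4. pcb@(0, 0) [-x clear] — {bezel, fan, module, pcb}
5. retainer@(-1, 1) [-x clear] — {bezel, fan, module, pcb, retainer}
6. heatsink@(1, 2) [-x clear] — {bezel, fan, heatsink, module, pcb, retainer}
7. daughtercard@(0, 2) [-x clear] — {bezel, daughtercard, fan, heatsink, module, pcb, retainer}
8. standoff@(-1, 0) [-x clear] — {bezel, daughtercard, fan, heatsink, module, pcb, retainer, standoff}
9. connector@(-2, 0) [+y clear] — {bezel, connector, daughtercard, fan, heatsink, module, pcb, retainer, standoff}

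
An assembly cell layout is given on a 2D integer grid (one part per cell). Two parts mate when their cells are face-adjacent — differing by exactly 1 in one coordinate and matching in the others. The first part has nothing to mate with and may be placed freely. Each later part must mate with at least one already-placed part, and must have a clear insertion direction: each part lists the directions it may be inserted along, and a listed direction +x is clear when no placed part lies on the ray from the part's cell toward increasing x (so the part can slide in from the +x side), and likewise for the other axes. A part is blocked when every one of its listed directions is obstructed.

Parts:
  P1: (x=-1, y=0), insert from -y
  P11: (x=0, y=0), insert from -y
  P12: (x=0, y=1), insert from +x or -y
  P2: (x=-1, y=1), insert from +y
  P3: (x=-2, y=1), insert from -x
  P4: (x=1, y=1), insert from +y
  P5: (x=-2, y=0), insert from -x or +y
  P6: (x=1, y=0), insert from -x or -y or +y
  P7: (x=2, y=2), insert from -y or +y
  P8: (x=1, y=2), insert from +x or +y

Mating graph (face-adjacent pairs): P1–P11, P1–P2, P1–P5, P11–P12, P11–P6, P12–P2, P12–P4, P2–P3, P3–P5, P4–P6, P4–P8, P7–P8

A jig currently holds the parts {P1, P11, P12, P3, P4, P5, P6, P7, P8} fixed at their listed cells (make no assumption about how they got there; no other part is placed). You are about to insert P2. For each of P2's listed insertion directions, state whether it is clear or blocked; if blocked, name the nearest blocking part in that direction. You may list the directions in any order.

+y: ray from P2(-1, 1) has no placed part ⇒ clear

+y: clear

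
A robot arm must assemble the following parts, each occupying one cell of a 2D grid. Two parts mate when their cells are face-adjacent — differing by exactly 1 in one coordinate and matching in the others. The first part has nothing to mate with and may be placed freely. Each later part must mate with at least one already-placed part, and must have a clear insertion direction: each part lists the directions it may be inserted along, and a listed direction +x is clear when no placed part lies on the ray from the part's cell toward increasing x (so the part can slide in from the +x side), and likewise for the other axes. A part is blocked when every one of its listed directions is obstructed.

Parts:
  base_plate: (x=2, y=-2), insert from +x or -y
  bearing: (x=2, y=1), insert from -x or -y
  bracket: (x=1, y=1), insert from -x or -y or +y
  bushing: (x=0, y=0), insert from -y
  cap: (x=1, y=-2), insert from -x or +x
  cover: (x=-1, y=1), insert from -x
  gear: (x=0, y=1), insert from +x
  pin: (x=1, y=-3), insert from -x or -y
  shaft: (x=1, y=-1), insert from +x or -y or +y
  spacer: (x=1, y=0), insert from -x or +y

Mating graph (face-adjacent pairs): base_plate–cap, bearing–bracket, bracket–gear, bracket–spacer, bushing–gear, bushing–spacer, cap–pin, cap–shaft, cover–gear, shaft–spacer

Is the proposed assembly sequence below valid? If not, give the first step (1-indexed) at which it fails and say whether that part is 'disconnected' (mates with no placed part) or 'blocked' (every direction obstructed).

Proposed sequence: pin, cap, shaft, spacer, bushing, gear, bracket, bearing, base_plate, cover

1. pin@(1, -3) [-x clear] — {pin}
2. cap@(1, -2) [-x clear] — {cap, pin}
3. shaft@(1, -1) [+x clear] — {cap, pin, shaft}
4. spacer@(1, 0) [-x clear] — {cap, pin, shaft, spacer}
5. bushing@(0, 0) [-y clear] — {bushing, cap, pin, shaft, spacer}
6. gear@(0, 1) [+x clear] — {bushing, cap, gear, pin, shaft, spacer}
7. bracket@(1, 1) [+y clear] — {bracket, bushing, cap, gear, pin, shaft, spacer}
8. bearing@(2, 1) [-y clear] — {bearing, bracket, bushing, cap, gear, pin, shaft, spacer}
9. base_plate@(2, -2) [+x clear] — {base_plate, bearing, bracket, bushing, cap, gear, pin, shaft, spacer}
10. cover@(-1, 1) [-x clear] — {base_plate, bearing, bracket, bushing, cap, cover, gear, pin, shaft, spacer}

Valid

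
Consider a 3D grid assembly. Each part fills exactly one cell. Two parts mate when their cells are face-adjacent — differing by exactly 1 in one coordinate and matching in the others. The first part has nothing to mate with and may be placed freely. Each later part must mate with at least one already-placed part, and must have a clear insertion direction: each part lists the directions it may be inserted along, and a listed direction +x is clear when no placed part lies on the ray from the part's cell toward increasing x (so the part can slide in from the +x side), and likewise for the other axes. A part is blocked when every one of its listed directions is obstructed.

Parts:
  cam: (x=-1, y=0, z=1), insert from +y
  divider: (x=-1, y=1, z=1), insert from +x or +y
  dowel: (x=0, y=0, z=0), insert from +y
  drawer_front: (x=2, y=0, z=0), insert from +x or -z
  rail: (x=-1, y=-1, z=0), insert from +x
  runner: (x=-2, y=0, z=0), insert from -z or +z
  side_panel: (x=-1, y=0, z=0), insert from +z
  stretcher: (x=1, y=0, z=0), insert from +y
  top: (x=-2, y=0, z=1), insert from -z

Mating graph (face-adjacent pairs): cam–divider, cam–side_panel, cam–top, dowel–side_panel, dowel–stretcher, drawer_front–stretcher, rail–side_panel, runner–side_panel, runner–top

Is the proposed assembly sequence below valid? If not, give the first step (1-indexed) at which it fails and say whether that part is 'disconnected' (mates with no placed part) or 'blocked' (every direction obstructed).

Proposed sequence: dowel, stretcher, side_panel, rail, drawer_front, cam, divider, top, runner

1. dowel@(0, 0, 0) [+y clear] — {dowel}
2. stretcher@(1, 0, 0) [+y clear] — {dowel, stretcher}
3. side_panel@(-1, 0, 0) [+z clear] — {dowel, side_panel, stretcher}
4. rail@(-1, -1, 0) [+x clear] — {dowel, rail, side_panel, stretcher}
5. drawer_front@(2, 0, 0) [+x clear] — {dowel, drawer_front, rail, side_panel, stretcher}
6. cam@(-1, 0, 1) [+y clear] — {cam, dowel, drawer_front, rail, side_panel, stretcher}
7. divider@(-1, 1, 1) [+x clear] — {cam, divider, dowel, drawer_front, rail, side_panel, stretcher}
8. top@(-2, 0, 1) [-z clear] — {cam, divider, dowel, drawer_front, rail, side_panel, stretcher, top}
9. runner@(-2, 0, 0) [-z clear] — {cam, divider, dowel, drawer_front, rail, runner, side_panel, stretcher, top}

Valid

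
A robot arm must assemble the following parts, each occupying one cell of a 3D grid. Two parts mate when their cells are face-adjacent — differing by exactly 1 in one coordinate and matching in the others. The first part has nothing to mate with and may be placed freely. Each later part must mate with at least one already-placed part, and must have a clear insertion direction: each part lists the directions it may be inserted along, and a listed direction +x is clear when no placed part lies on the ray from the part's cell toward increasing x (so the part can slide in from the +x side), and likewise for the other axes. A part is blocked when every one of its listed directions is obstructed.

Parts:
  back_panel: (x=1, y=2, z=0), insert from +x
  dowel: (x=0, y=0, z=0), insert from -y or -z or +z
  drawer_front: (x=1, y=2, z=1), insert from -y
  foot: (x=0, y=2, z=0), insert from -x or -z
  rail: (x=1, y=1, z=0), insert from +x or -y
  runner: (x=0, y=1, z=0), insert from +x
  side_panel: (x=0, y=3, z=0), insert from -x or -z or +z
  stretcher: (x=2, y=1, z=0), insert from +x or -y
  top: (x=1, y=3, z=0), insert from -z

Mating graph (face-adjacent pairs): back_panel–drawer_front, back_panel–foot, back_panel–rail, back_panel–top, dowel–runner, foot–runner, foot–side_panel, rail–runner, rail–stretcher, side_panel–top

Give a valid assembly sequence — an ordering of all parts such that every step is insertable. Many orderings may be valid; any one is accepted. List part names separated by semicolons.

1. back_panel@(1, 2, 0) [+x clear] — {back_panel}
2. foot@(0, 2, 0) [-x clear] — {back_panel, foot}
3. side_panel@(0, 3, 0) [-x clear] — {back_panel, foot, side_panel}
4. runner@(0, 1, 0) [+x clear] — {back_panel, foot, runner, side_panel}
5. rail@(1, 1, 0) [+x clear] — {back_panel, foot, rail, runner, side_panel}
6. dowel@(0, 0, 0) [-y clear] — {back_panel, dowel, foot, rail, runner, side_panel}
7. top@(1, 3, 0) [-z clear] — {back_panel, dowel, foot, rail, runner, side_panel, top}
8. stretcher@(2, 1, 0) [+x clear] — {back_panel, dowel, foot, rail, runner, side_panel, stretcher, top}
9. drawer_front@(1, 2, 1) [-y clear] — {back_panel, dowel, drawer_front, foot, rail, runner, side_panel, stretcher, top}

back_panel; foot; side_panel; runner; rail; dowel; top; stretcher; drawer_front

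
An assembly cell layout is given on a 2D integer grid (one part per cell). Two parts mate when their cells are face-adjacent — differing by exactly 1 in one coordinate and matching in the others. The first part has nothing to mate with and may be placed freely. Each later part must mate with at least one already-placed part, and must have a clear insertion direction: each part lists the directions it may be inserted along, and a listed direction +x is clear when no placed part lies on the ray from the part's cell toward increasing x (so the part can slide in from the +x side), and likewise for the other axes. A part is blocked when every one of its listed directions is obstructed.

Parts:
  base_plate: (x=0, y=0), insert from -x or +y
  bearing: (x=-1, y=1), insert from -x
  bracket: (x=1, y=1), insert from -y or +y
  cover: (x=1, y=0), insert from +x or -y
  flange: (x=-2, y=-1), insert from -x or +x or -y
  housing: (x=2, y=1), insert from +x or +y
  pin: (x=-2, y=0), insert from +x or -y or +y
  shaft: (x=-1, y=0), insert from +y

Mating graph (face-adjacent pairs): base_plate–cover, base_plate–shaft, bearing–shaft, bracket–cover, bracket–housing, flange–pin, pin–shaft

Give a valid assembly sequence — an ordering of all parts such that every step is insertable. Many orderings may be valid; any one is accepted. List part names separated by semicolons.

bracket; housing; cover; base_plate; shaft; pin; flange; bearing

1. bracket@(1, 1) [-y clear] — {bracket}
2. housing@(2, 1) [+x clear] — {bracket, housing}
3. cover@(1, 0) [+x clear] — {bracket, cover, housing}
4. base_plate@(0, 0) [-x clear] — {base_plate, bracket, cover, housing}
5. shaft@(-1, 0) [+y clear] — {base_plate, bracket, cover, housing, shaft}
6. pin@(-2, 0) [-y clear] — {base_plate, bracket, cover, housing, pin, shaft}
7. flange@(-2, -1) [-x clear] — {base_plate, bracket, cover, flange, housing, pin, shaft}
8. bearing@(-1, 1) [-x clear] — {base_plate, bearing, bracket, cover, flange, housing, pin, shaft}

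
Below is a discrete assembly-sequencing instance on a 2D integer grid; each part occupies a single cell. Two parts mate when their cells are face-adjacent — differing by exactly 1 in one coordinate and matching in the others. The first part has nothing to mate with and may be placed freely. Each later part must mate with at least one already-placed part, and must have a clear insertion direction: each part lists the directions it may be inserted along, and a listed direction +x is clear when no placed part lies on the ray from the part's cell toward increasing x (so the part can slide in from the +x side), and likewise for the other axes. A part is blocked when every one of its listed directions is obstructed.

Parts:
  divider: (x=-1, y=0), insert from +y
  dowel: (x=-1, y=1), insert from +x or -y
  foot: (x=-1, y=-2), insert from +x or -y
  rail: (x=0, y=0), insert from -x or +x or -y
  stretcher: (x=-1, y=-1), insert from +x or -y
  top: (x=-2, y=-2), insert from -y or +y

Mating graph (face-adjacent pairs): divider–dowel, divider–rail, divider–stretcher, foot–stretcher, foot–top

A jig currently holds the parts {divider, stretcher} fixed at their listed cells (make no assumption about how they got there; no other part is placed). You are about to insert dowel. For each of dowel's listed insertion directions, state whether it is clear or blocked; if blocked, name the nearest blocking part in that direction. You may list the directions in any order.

+x: clear; -y: blocked by divider

+x: ray from dowel(-1, 1) has no placed part ⇒ clear
-y: nearest on ray is divider@(-1, 0) ⇒ blocked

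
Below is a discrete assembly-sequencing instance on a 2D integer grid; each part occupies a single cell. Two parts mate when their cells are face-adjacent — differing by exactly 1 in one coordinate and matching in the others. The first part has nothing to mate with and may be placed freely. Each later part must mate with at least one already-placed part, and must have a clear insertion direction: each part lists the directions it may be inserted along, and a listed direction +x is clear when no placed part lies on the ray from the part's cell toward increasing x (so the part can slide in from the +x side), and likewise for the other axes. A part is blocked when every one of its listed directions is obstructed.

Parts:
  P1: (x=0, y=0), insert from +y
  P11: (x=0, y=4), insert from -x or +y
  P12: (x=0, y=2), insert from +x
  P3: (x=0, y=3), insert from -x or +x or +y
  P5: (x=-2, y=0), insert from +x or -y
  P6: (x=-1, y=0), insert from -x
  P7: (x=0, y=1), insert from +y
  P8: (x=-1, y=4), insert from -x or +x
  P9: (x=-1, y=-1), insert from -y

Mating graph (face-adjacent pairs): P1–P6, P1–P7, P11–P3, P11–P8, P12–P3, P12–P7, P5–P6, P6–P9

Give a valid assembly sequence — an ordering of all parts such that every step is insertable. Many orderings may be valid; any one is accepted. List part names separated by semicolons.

P9; P6; P5; P1; P7; P12; P3; P11; P8

1. P9@(-1, -1) [-y clear] — {P9}
2. P6@(-1, 0) [-x clear] — {P6, P9}
3. P5@(-2, 0) [-y clear] — {P5, P6, P9}
4. P1@(0, 0) [+y clear] — {P1, P5, P6, P9}
5. P7@(0, 1) [+y clear] — {P1, P5, P6, P7, P9}
6. P12@(0, 2) [+x clear] — {P1, P12, P5, P6, P7, P9}
7. P3@(0, 3) [-x clear] — {P1, P12, P3, P5, P6, P7, P9}
8. P11@(0, 4) [-x clear] — {P1, P11, P12, P3, P5, P6, P7, P9}
9. P8@(-1, 4) [-x clear] — {P1, P11, P12, P3, P5, P6, P7, P8, P9}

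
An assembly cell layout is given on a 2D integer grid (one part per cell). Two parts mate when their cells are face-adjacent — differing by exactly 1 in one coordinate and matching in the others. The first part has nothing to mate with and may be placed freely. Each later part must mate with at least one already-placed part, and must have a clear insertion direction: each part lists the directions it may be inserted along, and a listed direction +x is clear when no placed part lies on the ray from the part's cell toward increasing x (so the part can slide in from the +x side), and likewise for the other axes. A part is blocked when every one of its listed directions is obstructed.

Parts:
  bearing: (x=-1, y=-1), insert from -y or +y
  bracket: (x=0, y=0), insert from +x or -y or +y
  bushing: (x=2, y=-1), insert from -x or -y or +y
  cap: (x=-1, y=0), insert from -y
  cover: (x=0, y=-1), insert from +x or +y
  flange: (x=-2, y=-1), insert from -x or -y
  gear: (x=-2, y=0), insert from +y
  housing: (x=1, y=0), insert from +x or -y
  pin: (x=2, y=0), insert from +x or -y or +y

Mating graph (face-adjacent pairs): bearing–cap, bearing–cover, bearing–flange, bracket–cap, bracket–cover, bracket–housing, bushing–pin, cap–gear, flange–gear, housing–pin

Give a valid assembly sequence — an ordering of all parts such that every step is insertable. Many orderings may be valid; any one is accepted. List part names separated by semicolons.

1. gear@(-2, 0) [+y clear] — {gear}
2. cap@(-1, 0) [-y clear] — {cap, gear}
3. bracket@(0, 0) [+x clear] — {bracket, cap, gear}
4. cover@(0, -1) [+x clear] — {bracket, cap, cover, gear}
5. flange@(-2, -1) [-x clear] — {bracket, cap, cover, flange, gear}
6. bearing@(-1, -1) [-y clear] — {bearing, bracket, cap, cover, flange, gear}
7. housing@(1, 0) [+x clear] — {bearing, bracket, cap, cover, flange, gear, housing}
8. pin@(2, 0) [+x clear] — {bearing, bracket, cap, cover, flange, gear, housing, pin}
9. bushing@(2, -1) [-y clear] — {bearing, bracket, bushing, cap, cover, flange, gear, housing, pin}

gear; cap; bracket; cover; flange; bearing; housing; pin; bushing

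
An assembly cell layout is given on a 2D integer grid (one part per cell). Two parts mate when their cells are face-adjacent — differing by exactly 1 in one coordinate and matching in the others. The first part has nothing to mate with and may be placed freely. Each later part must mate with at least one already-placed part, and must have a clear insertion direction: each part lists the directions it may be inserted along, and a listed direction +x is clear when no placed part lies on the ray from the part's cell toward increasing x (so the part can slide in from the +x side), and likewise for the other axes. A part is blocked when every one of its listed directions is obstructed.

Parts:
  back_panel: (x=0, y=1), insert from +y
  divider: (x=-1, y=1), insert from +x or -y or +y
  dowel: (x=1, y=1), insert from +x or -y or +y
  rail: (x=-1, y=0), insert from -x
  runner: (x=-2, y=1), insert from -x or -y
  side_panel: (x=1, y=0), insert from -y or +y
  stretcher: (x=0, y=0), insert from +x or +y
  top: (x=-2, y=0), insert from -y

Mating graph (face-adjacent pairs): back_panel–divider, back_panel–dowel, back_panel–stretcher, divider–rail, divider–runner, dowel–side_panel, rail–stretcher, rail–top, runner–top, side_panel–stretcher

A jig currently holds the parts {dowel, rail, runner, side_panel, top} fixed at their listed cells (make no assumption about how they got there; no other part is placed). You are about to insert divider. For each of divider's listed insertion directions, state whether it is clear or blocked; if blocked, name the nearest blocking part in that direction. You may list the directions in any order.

+x: nearest on ray is dowel@(1, 1) ⇒ blocked
-y: nearest on ray is rail@(-1, 0) ⇒ blocked
+y: ray from divider(-1, 1) has no placed part ⇒ clear

+x: blocked by dowel; +y: clear; -y: blocked by rail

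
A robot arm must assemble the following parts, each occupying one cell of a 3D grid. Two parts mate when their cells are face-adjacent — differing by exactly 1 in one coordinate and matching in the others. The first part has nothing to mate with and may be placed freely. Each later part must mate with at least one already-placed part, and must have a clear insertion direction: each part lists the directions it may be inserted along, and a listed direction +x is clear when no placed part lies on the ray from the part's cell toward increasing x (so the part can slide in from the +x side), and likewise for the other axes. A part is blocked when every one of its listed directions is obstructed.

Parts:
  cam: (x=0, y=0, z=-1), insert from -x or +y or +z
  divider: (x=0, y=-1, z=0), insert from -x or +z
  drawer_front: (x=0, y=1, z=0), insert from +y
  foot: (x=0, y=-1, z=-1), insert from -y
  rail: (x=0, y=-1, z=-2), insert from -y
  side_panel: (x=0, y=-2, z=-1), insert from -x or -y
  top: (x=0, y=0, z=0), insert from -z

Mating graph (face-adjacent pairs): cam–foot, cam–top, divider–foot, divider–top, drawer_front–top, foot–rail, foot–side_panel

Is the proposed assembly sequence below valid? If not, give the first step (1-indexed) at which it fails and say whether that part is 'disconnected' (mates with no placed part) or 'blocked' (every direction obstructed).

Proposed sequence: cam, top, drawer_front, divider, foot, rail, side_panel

Invalid at step 2 (blocked)

1. cam@(0, 0, -1) [-x clear] — {cam}
2. top@(0, 0, 0) — -z all obstructed ⇒ blocked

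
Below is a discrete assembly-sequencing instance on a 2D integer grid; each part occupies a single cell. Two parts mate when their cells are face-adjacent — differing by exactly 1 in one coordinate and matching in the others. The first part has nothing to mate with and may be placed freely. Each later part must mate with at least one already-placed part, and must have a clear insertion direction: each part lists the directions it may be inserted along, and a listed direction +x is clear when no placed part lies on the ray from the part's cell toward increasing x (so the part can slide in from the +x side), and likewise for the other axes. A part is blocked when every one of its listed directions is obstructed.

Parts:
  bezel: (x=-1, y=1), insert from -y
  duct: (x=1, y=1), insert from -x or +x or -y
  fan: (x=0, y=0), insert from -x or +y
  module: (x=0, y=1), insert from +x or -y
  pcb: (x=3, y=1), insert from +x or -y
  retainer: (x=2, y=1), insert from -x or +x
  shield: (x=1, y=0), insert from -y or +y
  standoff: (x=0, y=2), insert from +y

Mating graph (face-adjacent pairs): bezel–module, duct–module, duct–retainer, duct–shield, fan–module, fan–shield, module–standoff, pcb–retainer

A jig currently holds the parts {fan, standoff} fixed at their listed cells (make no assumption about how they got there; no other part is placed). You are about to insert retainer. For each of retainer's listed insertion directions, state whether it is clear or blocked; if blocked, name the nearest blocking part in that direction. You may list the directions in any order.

-x: ray from retainer(2, 1) has no placed part ⇒ clear
+x: ray from retainer(2, 1) has no placed part ⇒ clear

+x: clear; -x: clear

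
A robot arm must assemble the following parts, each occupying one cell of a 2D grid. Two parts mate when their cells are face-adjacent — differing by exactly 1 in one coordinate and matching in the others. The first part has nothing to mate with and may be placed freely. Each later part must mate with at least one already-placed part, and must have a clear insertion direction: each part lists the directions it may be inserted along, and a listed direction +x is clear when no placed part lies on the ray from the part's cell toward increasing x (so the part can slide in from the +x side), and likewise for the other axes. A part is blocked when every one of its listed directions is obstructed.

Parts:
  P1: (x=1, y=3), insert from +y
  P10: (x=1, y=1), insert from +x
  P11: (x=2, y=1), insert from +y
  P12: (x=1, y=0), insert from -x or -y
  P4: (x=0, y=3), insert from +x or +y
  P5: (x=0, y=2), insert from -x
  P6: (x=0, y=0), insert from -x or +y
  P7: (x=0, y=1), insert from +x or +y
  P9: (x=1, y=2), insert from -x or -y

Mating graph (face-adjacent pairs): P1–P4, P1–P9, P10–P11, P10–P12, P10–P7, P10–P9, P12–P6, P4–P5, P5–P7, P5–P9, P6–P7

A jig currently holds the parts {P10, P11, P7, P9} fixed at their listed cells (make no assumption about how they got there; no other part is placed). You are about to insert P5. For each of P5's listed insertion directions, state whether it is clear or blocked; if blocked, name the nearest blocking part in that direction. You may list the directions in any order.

-x: ray from P5(0, 2) has no placed part ⇒ clear

-x: clear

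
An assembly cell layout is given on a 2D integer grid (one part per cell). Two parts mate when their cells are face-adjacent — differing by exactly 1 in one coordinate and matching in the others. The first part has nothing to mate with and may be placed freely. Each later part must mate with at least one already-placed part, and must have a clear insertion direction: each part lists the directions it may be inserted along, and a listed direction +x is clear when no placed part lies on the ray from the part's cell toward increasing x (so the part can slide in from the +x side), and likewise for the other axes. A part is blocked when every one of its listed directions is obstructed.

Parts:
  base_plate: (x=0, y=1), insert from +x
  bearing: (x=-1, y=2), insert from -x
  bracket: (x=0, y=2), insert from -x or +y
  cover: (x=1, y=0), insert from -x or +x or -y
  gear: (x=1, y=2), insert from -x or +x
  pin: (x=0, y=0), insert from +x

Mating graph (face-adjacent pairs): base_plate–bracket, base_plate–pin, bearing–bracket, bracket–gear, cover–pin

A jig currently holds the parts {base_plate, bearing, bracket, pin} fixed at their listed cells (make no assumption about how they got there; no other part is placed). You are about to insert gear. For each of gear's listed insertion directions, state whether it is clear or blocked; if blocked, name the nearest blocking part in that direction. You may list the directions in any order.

+x: clear; -x: blocked by bracket

-x: nearest on ray is bracket@(0, 2) ⇒ blocked
+x: ray from gear(1, 2) has no placed part ⇒ clear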